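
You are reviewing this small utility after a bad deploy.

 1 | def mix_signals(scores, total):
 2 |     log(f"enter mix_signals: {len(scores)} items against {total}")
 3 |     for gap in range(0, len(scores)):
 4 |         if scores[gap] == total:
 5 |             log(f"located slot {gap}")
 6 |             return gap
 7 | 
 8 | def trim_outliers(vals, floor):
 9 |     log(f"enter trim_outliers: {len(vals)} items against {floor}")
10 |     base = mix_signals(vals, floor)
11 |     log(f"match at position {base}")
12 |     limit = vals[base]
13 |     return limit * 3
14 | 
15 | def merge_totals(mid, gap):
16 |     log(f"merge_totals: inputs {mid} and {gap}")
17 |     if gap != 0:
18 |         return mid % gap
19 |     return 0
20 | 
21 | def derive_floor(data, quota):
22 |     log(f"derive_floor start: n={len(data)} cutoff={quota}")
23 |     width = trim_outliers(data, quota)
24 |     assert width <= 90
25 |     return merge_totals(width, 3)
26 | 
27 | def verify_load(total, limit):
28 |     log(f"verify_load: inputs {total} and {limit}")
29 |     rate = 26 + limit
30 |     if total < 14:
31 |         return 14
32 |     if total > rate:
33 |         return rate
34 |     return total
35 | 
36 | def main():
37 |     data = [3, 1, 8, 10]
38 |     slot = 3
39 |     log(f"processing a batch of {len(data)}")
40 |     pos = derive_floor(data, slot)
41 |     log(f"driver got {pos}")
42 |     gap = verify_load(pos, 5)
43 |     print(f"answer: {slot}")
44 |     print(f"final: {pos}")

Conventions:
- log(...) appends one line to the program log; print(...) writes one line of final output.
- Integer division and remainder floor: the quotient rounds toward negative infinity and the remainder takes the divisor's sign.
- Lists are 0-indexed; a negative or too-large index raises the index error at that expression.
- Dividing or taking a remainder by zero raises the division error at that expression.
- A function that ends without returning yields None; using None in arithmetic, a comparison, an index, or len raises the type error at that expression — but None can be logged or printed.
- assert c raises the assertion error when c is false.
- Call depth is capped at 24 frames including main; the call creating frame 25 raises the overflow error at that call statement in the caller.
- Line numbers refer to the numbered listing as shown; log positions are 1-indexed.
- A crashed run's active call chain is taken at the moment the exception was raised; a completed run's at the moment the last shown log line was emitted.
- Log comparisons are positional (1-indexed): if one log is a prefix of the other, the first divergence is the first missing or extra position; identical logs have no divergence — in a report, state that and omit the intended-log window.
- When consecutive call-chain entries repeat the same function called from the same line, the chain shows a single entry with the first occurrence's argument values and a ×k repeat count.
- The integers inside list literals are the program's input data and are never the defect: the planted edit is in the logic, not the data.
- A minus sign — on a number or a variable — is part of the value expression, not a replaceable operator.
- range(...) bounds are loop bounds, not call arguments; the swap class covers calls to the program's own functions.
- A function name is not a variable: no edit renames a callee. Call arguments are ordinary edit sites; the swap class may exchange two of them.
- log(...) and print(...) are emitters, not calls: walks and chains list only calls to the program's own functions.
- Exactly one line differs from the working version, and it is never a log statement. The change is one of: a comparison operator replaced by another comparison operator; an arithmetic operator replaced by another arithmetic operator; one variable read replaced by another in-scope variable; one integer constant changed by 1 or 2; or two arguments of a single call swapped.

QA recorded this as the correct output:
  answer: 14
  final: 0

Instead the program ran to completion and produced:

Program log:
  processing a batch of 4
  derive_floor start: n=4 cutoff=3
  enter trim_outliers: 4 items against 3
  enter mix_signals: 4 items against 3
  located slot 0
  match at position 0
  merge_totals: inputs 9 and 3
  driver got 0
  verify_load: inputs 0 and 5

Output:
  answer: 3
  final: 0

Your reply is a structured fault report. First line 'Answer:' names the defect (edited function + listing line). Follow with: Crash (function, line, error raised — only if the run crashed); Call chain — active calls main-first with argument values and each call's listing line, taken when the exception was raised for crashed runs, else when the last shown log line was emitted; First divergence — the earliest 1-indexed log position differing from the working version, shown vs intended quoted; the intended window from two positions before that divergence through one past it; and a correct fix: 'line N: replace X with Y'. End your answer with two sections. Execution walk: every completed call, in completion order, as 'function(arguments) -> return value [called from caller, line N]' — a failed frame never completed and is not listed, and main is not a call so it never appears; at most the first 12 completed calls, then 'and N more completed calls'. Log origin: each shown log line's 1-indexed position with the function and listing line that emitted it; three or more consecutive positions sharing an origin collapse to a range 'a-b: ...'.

Answer: the defect is in main at line 43.
Core observation: Nothing in the log betrays the bug — only the output does.
Call chain: main -> verify_load(0, 5) (called at line 42).
First divergence: none — the logs agree in full.
Execution walk:
  mix_signals([3, 1, 8, 10], 3) -> 0  [called from trim_outliers, line 10]
  trim_outliers([3, 1, 8, 10], 3) -> 9  [called from derive_floor, line 23]
  merge_totals(9, 3) -> 0  [called from derive_floor, line 25]
  derive_floor([3, 1, 8, 10], 3) -> 0  [called from main, line 40]
  verify_load(0, 5) -> 14  [called from main, line 42]
Log origin:
  1 — main, line 39
  2 — derive_floor, line 22
  3 — trim_outliers, line 9
  4 — mix_signals, line 2
  5 — mix_signals, line 5
  6 — trim_outliers, line 11
  7 — merge_totals, line 16
  8 — main, line 41
  9 — verify_load, line 28
A correct fix: line 43: replace `slot` with `gap`.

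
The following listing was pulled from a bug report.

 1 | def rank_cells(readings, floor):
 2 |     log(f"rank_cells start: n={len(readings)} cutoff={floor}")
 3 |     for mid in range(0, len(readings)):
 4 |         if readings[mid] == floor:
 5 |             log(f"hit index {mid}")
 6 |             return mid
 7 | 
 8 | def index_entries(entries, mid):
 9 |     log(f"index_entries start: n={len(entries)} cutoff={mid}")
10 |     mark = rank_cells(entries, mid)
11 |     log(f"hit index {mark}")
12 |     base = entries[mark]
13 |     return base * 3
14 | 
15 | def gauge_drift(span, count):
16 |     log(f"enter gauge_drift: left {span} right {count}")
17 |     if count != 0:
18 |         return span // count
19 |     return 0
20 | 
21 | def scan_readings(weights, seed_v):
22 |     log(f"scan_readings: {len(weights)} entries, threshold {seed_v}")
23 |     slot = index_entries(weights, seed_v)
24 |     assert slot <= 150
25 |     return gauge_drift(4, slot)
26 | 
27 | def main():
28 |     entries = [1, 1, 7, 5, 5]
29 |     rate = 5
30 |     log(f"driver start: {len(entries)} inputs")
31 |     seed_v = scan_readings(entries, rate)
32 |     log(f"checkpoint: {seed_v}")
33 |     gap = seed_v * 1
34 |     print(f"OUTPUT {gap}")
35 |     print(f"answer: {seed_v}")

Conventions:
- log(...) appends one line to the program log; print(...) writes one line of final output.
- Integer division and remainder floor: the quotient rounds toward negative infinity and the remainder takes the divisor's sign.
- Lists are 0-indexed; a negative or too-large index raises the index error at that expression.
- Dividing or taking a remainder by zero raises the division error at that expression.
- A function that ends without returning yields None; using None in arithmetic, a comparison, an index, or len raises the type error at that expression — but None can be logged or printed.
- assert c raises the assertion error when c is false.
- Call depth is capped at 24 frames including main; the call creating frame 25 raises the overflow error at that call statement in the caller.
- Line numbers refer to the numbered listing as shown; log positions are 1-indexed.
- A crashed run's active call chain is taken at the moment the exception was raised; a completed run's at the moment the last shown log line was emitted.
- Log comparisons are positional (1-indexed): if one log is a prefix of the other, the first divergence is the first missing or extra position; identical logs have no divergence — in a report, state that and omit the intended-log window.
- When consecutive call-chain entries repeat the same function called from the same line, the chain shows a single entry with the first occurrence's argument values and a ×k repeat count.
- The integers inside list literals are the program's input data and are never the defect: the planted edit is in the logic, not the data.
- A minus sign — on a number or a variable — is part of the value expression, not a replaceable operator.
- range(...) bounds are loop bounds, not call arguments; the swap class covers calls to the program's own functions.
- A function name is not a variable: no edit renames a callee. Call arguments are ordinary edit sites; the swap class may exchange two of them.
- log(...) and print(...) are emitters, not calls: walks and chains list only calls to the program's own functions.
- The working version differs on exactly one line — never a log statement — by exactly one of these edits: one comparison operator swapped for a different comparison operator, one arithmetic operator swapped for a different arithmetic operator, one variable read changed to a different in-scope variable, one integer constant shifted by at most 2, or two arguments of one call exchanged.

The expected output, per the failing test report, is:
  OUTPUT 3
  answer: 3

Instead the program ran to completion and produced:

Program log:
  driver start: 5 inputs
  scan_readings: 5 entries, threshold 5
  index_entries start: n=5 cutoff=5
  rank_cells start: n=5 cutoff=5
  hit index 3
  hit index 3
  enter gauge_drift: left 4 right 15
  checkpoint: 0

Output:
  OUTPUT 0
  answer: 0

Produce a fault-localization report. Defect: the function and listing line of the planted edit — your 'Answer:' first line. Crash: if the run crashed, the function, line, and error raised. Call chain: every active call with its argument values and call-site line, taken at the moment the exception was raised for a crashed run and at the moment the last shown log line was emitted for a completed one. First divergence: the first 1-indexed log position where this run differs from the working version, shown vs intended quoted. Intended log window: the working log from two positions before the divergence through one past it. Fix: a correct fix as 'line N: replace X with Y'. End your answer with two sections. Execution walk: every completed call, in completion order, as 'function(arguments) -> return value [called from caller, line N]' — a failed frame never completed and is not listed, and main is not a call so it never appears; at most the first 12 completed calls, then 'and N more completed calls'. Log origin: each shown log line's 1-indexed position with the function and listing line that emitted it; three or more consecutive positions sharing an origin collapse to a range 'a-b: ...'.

Answer: the defect is in scan_readings at line 25.
Key fact: The log first diverges at position 7: the faulty run prints 'enter gauge_drift: left 4 right 15' where the working version prints 'enter gauge_drift: left 15 right 4'.
Call chain: main.
First divergence: position 7 — the shown line 'enter gauge_drift: left 4 right 15' should read 'enter gauge_drift: left 15 right 4'.
Intended log window:
  5: hit index 3
  6: hit index 3
  7: enter gauge_drift: left 15 right 4
  8: checkpoint: 3
Execution walk:
  rank_cells([1, 1, 7, 5, 5], 5) -> 3  [called from index_entries, line 10]
  index_entries([1, 1, 7, 5, 5], 5) -> 15  [called from scan_readings, line 23]
  gauge_drift(4, 15) -> 0  [called from scan_readings, line 25]
  scan_readings([1, 1, 7, 5, 5], 5) -> 0  [called from main, line 31]
Log origin:
  1: logged in main at line 30
  2: logged in scan_readings at line 22
  3: logged in index_entries at line 9
  4: logged in rank_cells at line 2
  5: logged in rank_cells at line 5
  6: logged in index_entries at line 11
  7: logged in gauge_drift at line 16
  8: logged in main at line 32
A correct fix: line 25: replace `gauge_drift(4, slot)` with `gauge_drift(slot, 4)`.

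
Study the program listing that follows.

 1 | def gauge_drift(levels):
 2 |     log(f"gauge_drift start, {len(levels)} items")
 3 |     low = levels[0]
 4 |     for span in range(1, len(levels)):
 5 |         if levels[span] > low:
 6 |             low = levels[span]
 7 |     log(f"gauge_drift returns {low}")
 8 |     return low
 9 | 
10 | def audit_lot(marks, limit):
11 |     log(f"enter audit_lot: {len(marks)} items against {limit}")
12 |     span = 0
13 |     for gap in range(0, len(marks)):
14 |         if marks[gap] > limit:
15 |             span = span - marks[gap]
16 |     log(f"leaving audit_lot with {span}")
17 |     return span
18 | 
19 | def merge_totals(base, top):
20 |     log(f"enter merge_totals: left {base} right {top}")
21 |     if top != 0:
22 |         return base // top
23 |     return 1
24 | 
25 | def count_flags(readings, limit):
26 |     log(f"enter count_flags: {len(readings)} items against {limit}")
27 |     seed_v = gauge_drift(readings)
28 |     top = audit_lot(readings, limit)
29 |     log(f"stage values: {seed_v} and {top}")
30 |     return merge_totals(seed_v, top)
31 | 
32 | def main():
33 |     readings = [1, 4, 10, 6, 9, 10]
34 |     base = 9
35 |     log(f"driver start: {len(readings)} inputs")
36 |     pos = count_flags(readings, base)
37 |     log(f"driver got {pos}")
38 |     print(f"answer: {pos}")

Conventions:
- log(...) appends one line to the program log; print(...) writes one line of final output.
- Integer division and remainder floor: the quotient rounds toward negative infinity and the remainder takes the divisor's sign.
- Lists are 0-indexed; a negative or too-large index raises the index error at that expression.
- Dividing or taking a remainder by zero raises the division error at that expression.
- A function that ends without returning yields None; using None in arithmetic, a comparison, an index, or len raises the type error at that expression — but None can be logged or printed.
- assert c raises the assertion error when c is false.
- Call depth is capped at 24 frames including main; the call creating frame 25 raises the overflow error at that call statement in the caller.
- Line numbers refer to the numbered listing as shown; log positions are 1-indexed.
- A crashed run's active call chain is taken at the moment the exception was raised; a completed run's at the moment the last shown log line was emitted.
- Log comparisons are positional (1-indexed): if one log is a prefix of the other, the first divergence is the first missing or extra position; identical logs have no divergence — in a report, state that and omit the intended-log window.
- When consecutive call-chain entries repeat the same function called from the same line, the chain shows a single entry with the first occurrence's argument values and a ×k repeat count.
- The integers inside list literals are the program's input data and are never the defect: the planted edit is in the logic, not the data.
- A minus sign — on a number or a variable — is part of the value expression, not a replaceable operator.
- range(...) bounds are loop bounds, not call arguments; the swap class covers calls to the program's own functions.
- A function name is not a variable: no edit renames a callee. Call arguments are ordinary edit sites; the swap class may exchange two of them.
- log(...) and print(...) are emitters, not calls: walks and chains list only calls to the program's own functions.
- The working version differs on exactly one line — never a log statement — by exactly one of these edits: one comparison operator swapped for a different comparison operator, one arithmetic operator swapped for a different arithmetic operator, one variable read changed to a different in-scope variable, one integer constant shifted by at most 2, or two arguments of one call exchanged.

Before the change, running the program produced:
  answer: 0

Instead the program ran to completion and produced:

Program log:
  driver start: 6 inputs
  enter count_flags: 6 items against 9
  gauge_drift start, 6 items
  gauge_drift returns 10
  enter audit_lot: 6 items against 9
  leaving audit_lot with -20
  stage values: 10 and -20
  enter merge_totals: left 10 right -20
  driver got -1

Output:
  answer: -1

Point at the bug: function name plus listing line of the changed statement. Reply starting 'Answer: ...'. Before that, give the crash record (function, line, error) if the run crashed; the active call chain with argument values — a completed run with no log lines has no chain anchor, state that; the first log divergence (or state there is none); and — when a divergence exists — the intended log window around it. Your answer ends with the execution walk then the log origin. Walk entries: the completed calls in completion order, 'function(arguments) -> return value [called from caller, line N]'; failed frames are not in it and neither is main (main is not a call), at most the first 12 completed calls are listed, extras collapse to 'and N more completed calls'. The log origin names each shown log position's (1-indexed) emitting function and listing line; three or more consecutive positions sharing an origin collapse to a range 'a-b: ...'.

Answer: the defect is in audit_lot at line 15.
Core observation: The log first diverges at position 6: the faulty run prints 'leaving audit_lot with -20' where the working version prints 'leaving audit_lot with 20'.
Call chain: main.
First divergence: position 6 — shown 'leaving audit_lot with -20', intended 'leaving audit_lot with 20'.
Intended log window:
  4: gauge_drift returns 10
  5: enter audit_lot: 6 items against 9
  6: leaving audit_lot with 20
  7: stage values: 10 and 20
Execution walk:
  gauge_drift([1, 4, 10, 6, 9, 10]) -> 10  [called from count_flags, line 27]
  audit_lot([1, 4, 10, 6, 9, 10], 9) -> -20  [called from count_flags, line 28]
  merge_totals(10, -20) -> -1  [called from count_flags, line 30]
  count_flags([1, 4, 10, 6, 9, 10], 9) -> -1  [called from main, line 36]
Log origins:
  1 — main, line 35
  2 — count_flags, line 26
  3 — gauge_drift, line 2
  4 — gauge_drift, line 7
  5 — audit_lot, line 11
  6 — audit_lot, line 16
  7 — count_flags, line 29
  8 — merge_totals, line 20
  9 — main, line 37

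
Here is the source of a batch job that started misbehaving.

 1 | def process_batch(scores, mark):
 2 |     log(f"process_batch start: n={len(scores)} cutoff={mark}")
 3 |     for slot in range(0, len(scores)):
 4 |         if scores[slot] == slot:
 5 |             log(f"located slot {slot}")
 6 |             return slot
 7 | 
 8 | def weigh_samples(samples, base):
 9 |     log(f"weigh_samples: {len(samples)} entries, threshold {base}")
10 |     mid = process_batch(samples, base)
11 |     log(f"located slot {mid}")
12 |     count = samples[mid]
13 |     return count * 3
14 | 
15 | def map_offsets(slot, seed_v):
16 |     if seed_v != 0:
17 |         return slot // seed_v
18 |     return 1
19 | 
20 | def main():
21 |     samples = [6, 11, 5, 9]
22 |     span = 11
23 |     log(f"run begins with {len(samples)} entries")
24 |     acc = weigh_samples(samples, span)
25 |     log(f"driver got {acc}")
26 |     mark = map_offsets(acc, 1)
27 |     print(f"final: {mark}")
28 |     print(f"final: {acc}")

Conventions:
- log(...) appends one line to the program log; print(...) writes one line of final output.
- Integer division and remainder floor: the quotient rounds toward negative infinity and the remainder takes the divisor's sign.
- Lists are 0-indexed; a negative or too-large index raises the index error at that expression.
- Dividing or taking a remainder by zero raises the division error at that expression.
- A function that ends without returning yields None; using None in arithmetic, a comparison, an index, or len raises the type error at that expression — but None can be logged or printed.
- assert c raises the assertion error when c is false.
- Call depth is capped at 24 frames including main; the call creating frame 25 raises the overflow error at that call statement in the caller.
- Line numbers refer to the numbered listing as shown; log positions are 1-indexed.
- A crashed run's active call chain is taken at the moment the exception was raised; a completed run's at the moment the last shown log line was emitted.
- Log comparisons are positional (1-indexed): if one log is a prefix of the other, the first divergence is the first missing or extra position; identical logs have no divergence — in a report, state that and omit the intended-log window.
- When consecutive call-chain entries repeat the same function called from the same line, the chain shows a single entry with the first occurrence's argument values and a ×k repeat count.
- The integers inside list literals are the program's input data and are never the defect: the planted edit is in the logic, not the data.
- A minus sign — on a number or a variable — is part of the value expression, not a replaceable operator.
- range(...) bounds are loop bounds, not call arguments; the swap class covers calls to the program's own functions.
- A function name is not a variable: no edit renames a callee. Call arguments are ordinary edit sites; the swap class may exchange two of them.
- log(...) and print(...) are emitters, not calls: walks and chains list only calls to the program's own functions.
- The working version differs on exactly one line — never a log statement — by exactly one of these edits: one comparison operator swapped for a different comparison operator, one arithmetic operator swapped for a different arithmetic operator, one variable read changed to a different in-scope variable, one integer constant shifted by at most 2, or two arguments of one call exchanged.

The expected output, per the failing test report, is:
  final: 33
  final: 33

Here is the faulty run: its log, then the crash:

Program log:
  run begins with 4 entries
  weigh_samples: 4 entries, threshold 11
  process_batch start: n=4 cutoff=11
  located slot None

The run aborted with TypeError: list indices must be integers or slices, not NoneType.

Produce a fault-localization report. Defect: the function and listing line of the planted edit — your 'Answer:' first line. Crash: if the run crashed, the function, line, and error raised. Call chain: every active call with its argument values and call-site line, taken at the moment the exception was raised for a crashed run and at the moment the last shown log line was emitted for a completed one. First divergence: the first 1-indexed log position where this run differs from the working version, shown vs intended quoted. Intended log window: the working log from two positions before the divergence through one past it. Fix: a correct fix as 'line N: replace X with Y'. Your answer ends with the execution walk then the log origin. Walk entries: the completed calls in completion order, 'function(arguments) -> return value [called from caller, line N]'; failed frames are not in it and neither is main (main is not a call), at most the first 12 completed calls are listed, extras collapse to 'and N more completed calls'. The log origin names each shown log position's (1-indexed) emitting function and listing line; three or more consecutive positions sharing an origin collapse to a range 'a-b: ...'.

Answer: the defect is in process_batch at line 4.
The tell: Everything matches until log position 4, which reads 'located slot None' in place of 'located slot 1'.
Crash: weigh_samples, line 12, TypeError.
Call chain: main -> weigh_samples([6, 11, 5, 9], 11) (called at line 24).
First divergence: at position 4 the run shows 'located slot None' where the working version logs 'located slot 1'.
Intended log window:
  2: weigh_samples: 4 entries, threshold 11
  3: process_batch start: n=4 cutoff=11
  4: located slot 1
  5: located slot 1
Execution walk:
  process_batch([6, 11, 5, 9], 11) -> None  [called from weigh_samples, line 10]
Origin of each log line:
  1 — main, line 23
  2 — weigh_samples, line 9
  3 — process_batch, line 2
  4 — weigh_samples, line 11
A correct fix: line 4: replace `scores[slot] == slot` with `scores[slot] == mark`.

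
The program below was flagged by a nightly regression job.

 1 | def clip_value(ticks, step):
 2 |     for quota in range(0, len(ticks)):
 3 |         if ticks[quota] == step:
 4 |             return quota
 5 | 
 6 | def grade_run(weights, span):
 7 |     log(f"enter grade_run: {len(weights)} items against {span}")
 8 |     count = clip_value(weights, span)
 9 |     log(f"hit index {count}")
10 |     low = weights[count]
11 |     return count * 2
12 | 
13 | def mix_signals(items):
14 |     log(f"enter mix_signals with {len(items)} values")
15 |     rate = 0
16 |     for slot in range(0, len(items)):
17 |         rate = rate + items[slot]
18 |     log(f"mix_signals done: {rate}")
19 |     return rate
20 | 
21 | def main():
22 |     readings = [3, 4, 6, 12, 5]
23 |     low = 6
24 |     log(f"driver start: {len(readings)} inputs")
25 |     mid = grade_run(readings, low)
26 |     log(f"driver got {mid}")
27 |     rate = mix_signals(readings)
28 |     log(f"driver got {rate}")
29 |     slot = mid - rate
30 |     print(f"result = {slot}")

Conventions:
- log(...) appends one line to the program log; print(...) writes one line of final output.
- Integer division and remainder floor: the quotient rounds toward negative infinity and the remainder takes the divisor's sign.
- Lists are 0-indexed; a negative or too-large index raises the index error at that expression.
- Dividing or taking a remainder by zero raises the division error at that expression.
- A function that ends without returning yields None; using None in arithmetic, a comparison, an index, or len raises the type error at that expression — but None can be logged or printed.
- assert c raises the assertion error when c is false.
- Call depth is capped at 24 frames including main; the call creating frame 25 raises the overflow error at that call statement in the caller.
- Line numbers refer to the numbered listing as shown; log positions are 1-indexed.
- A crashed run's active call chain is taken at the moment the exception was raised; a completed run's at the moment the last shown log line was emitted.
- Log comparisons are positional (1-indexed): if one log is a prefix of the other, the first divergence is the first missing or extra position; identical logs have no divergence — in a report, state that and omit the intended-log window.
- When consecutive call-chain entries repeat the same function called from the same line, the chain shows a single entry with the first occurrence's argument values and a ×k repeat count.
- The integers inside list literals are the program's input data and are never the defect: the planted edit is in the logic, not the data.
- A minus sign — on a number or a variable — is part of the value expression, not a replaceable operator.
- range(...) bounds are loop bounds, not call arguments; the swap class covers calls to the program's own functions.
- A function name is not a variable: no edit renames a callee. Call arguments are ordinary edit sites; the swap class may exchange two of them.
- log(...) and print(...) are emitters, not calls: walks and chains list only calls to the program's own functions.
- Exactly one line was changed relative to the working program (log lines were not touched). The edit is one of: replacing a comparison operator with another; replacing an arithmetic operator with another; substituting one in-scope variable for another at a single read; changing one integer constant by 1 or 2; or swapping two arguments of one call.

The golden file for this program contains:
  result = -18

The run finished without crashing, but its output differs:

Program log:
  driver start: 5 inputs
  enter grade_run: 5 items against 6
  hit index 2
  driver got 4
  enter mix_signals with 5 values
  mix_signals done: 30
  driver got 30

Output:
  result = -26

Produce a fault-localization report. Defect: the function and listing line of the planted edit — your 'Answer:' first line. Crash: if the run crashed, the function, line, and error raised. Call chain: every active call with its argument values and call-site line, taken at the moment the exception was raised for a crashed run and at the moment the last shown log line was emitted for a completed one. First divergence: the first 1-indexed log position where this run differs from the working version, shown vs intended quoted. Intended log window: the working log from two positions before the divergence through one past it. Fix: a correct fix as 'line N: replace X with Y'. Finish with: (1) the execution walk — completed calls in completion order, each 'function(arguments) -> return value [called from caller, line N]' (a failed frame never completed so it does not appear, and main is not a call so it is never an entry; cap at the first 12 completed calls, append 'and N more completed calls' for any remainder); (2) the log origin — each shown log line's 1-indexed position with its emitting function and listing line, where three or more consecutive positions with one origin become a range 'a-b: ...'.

Answer: the defect is in grade_run at line 11.
Core observation: Position 4 is the first bad log line: 'driver got 4' should read 'driver got 12'.
Call chain: main.
First divergence: at position 4 the run shows 'driver got 4' where the working version logs 'driver got 12'.
Intended log window:
  2: enter grade_run: 5 items against 6
  3: hit index 2
  4: driver got 12
  5: enter mix_signals with 5 values
Execution walk:
  clip_value([3, 4, 6, 12, 5], 6) -> 2  [called from grade_run, line 8]
  grade_run([3, 4, 6, 12, 5], 6) -> 4  [called from main, line 25]
  mix_signals([3, 4, 6, 12, 5]) -> 30  [called from main, line 27]
Log origin:
  1: logged in main at line 24
  2: logged in grade_run at line 7
  3: logged in grade_run at line 9
  4: logged in main at line 26
  5: logged in mix_signals at line 14
  6: logged in mix_signals at line 18
  7: logged in main at line 28
A correct fix: line 11: replace `count` with `low`.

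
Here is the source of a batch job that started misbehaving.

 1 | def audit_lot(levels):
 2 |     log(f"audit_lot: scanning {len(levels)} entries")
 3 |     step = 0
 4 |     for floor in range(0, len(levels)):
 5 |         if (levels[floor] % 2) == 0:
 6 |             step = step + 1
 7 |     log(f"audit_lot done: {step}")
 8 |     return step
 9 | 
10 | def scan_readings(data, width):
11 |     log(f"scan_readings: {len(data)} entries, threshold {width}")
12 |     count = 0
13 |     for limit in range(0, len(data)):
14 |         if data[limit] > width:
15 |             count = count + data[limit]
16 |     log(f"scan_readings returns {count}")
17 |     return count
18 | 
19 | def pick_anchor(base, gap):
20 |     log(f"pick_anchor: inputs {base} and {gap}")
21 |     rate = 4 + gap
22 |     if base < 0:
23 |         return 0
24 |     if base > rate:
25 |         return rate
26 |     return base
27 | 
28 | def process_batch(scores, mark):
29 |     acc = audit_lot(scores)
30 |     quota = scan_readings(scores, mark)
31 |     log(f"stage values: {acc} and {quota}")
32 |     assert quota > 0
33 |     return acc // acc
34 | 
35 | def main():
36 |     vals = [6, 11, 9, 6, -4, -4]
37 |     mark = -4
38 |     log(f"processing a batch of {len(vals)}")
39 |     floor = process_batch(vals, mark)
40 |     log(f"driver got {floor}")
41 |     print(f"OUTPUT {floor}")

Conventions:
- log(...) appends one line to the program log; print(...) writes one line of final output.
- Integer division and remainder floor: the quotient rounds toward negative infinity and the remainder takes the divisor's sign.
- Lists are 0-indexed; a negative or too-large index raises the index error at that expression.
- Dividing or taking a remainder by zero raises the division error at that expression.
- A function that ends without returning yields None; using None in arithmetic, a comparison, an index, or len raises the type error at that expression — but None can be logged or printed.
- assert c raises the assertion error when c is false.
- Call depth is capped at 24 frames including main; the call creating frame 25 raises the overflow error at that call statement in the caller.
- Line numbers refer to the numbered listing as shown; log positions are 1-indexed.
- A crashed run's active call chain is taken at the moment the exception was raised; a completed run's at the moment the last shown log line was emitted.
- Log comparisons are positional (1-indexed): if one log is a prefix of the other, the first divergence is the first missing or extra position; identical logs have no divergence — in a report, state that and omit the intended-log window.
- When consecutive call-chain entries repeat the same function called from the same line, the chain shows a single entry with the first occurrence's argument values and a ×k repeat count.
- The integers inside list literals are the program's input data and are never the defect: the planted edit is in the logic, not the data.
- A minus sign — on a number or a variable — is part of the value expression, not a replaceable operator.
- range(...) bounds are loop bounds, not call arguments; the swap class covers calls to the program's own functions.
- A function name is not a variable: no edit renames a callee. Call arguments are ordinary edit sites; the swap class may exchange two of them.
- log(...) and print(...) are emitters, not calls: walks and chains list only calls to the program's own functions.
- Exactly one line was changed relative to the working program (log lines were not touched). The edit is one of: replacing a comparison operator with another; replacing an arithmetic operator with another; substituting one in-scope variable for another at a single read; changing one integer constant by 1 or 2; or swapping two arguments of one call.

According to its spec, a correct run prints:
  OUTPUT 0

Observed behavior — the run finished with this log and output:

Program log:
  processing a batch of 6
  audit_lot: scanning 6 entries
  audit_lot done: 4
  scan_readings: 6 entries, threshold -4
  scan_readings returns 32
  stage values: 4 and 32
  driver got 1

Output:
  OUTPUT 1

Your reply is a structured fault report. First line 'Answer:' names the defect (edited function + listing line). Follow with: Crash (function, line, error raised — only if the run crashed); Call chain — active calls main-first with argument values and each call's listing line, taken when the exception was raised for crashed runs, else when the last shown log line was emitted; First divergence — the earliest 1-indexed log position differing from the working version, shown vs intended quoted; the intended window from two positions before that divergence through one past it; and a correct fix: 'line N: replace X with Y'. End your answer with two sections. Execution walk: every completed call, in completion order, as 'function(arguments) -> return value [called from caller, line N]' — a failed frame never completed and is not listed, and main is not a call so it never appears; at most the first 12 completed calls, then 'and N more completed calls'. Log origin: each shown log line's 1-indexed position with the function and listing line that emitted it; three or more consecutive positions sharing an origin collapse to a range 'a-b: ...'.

Answer: the defect is in process_batch at line 33.
Key observation: The log first diverges at position 7: the faulty run prints 'driver got 1' where the working version prints 'driver got 0'.
Call chain: main.
First divergence: position 7; shown 'driver got 1' vs intended 'driver got 0'.
Intended log window:
  5: scan_readings returns 32
  6: stage values: 4 and 32
  7: driver got 0
Execution walk:
  audit_lot([6, 11, 9, 6, -4, -4]) -> 4  [called from process_batch, line 29]
  scan_readings([6, 11, 9, 6, -4, -4], -4) -> 32  [called from process_batch, line 30]
  process_batch([6, 11, 9, 6, -4, -4], -4) -> 1  [called from main, line 39]
Log line origins:
  1: emitted by main (line 38)
  2: emitted by audit_lot (line 2)
  3: emitted by audit_lot (line 7)
  4: emitted by scan_readings (line 11)
  5: emitted by scan_readings (line 16)
  6: emitted by process_batch (line 31)
  7: emitted by main (line 40)
A correct fix: line 33: replace `acc // acc` with `acc // quota`.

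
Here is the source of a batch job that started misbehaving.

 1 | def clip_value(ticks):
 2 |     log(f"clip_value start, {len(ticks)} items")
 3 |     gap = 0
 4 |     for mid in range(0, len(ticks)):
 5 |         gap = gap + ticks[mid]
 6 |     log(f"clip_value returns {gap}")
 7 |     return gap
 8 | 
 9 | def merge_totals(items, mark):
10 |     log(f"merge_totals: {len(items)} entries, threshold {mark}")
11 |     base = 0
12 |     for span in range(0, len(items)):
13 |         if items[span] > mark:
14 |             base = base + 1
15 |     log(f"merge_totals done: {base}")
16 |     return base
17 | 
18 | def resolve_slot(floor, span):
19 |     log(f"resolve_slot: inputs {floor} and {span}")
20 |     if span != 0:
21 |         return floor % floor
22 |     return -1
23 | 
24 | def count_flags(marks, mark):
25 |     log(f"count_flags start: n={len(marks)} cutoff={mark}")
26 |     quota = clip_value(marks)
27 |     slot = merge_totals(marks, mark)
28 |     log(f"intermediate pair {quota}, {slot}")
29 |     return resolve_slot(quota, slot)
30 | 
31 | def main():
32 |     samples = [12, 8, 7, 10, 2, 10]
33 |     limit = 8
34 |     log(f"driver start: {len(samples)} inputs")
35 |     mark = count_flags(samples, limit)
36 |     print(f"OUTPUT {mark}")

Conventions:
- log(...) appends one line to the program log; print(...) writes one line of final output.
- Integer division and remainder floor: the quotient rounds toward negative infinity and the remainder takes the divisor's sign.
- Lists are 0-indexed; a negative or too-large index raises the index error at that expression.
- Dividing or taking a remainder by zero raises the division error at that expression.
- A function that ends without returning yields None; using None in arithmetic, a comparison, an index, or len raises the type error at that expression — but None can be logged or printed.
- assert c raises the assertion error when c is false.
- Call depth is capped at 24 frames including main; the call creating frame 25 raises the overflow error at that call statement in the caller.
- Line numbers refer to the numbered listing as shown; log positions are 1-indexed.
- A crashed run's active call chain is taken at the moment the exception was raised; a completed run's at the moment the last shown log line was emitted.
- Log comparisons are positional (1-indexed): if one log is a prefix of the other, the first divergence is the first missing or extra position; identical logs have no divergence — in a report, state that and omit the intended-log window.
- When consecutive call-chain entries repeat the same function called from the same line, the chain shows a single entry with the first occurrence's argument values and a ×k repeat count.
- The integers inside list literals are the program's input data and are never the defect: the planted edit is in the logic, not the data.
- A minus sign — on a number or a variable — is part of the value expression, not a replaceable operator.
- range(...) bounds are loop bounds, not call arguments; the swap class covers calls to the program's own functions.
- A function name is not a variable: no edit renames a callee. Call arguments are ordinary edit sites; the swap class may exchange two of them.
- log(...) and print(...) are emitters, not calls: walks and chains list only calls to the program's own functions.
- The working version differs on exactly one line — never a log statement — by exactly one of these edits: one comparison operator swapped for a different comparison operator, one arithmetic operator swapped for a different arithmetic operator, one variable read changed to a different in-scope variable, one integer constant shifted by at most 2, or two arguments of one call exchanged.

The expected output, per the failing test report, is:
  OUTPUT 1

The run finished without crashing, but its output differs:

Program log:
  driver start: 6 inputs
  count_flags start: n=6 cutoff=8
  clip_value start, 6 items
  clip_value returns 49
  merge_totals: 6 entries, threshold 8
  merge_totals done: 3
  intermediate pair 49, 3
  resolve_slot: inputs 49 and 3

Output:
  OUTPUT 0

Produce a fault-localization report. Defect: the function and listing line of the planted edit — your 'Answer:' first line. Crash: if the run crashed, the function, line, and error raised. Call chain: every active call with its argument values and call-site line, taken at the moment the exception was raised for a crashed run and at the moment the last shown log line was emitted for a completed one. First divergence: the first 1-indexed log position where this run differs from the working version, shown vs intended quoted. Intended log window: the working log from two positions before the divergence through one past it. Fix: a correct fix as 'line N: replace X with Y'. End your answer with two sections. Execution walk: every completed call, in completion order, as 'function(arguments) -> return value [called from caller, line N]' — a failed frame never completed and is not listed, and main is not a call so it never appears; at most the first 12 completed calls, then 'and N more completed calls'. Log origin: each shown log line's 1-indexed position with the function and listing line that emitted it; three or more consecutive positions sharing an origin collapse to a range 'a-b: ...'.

Answer: the defect is in resolve_slot at line 21.
Key observation: Log streams are identical — the defect surfaces only in the printed output.
Call chain: main -> count_flags([12, 8, 7, 10, 2, 10], 8) (called at line 35) -> resolve_slot(49, 3) (called at line 29).
First divergence: none; the two logs match at every position.
Execution walk:
  clip_value([12, 8, 7, 10, 2, 10]) -> 49  [called from count_flags, line 26]
  merge_totals([12, 8, 7, 10, 2, 10], 8) -> 3  [called from count_flags, line 27]
  resolve_slot(49, 3) -> 0  [called from count_flags, line 29]
  count_flags([12, 8, 7, 10, 2, 10], 8) -> 0  [called from main, line 35]
Log origins:
  1: from main, line 34
  2: from count_flags, line 25
  3: from clip_value, line 2
  4: from clip_value, line 6
  5: from merge_totals, line 10
  6: from merge_totals, line 15
  7: from count_flags, line 28
  8: from resolve_slot, line 19
A correct fix: line 21: replace `floor % floor` with `floor % span`.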